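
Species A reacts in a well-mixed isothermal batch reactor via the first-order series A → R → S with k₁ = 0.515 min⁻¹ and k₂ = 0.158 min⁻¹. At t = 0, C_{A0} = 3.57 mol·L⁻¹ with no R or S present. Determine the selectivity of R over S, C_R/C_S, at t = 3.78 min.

Solving the coupled first-order balances gives C_R(t) = [k₁/(k₂−k₁)]·C_{A0}·(e^(−k₁t) − e^(−k₂t)).
e^(−k₁t) = e^(−0.515×3.78) = e^(−1.947) = 0.1427; e^(−k₂t) = e^(−0.5972) = 0.5503.
C_R = 0.515×3.57/(0.158−0.515) × (0.1427−0.5503) = (-5.150)×(-0.4076) = 2.099 mol·L⁻¹.
C_A = C_{A0}e^(−k₁t) = 0.5096 mol·L⁻¹, so C_S = C_{A0}−C_A−C_R = 0.9613 mol·L⁻¹; C_R/C_S = 2.18.

2.18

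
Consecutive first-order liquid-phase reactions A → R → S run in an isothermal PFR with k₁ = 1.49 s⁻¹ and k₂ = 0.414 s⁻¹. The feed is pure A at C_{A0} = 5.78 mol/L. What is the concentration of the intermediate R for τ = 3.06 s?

2.17 mol/L

For first-order series with pure A initially, C_R(τ) = k₁C_{A0}/(k₂−k₁)·(e^(−k₁τ) − e^(−k₂τ)).
e^(−k₁τ) = e^(−1.49×3.06) = e^(−4.559) = 0.01047; e^(−k₂τ) = e^(−1.267) = 0.2817.
C_R = 1.49×5.78/(0.414−1.49) × (0.01047−0.2817) = (-8.004)×(-0.2713) = 2.171 mol/L.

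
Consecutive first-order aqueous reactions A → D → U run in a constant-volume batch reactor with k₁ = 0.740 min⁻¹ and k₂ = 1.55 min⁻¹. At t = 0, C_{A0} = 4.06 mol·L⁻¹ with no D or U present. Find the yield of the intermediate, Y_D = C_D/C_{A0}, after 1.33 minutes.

The intermediate concentration in a first-order A→B→C sequence is C_D = k₁C_{A0}(e^(−k₁t) − e^(−k₂t))/(k₂−k₁).
e^(−k₁t) = e^(−0.740×1.33) = e^(−0.9842) = 0.3737; e^(−k₂t) = e^(−2.062) = 0.1273.
C_D = 0.740×4.06/(1.55−0.740) × (0.3737−0.1273) = 3.709×0.2465 = 0.9142 mol·L⁻¹.
Y_D = C_D/C_{A0} = 0.9142/4.06 = 0.225.

0.225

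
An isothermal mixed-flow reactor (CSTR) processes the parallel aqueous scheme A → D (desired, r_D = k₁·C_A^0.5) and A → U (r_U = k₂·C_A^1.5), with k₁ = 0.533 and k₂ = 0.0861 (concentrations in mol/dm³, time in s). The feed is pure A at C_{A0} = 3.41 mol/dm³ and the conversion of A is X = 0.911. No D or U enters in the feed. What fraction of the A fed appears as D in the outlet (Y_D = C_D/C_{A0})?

0.868

Exit C_A = C_{A0}(1−X) = 3.41×0.0890 = 0.3035 mol/dm³.
Rates in a CSTR are evaluated at the outlet concentration: r_D = 0.533×0.3035^0.5 = 0.2936, r_U = 0.0861×0.3035^1.5 = 0.01440.
Fraction of consumed A going to D: r_D/(r_D+r_U) = 0.9533.
C_D = 0.9533·C_{A0}·X = 0.9533×3.41×0.911 = 2.96 mol/dm³; Y_D = C_D/C_{A0} = 0.868.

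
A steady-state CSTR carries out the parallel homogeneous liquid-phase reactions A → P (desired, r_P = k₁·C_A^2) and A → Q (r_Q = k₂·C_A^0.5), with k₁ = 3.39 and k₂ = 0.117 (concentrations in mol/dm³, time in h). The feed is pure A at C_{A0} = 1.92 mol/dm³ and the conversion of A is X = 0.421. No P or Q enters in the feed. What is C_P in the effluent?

0.785 mol/dm³

Exit C_A = C_{A0}(1−X) = 1.92×0.579 = 1.112 mol/dm³.
Rates in a CSTR are evaluated at the outlet concentration: r_P = 3.39×1.112^2 = 4.189, r_Q = 0.117×1.112^0.5 = 0.1234.
Fraction of consumed A going to P: r_P/(r_P+r_Q) = 0.9714.
C_P = 0.9714·C_{A0}·X = 0.9714×1.92×0.421 = 0.785 mol/dm³.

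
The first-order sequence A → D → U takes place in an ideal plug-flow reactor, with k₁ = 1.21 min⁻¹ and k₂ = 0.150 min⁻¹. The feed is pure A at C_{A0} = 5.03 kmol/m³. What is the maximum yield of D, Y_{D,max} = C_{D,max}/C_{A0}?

0.744

Evaluating C_D at τ_opt = ln(k₂/k₁)/(k₂−k₁) gives C_{D,max}/C_{A0} = (k₁/k₂)^[k₂/(k₂−k₁)].
= (1.21/0.150)^(0.150/(0.150−1.21)) = (8.067)^(-0.1415) = 0.7442.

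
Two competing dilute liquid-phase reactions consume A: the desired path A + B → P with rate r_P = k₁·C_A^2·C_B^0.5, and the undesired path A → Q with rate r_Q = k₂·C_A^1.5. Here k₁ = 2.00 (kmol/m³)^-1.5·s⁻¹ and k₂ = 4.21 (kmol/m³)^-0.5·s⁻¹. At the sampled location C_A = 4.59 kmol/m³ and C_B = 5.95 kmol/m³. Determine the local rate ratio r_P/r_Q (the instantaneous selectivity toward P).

S_{P/Q} = r_P/r_Q = (k₁·C_A^2·C_B^0.5)/(k₂·C_A^1.5) = (k₁/k₂)·C_A^0.5·C_B^0.5.
= (2.00×4.590^2×5.950^0.5) / (4.21×4.590^1.5) = 102.8/41.40 = 2.48.
Since the desired path is higher order in A, keeping C_A high (PFR or concentrated feed) favours P.

2.48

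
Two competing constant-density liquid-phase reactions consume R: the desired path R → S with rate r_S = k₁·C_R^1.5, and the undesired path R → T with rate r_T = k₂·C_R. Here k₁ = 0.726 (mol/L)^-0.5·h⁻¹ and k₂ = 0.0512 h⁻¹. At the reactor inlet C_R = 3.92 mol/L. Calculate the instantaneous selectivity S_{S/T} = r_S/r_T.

28.1

S_{S/T} = r_S/r_T = (k₁·C_R^1.5)/(k₂·C_R) = (k₁/k₂)·C_R^0.5.
= (0.726×3.920^1.5) / (0.0512×3.920) = 5.635/0.2007 = 28.1.
Since the desired path is higher order in R, keeping C_R high (PFR or concentrated feed) favours S.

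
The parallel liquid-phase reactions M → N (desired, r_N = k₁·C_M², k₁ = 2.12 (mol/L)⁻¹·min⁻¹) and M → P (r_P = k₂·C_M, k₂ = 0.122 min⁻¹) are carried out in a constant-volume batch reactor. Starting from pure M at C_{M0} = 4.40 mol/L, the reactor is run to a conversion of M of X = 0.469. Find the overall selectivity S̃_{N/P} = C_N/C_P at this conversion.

C_M = C_{M0}(1−X) = 2.336 mol/L.
Along a PFR/batch, dC_P/dC_M = −r_P/(r_N+r_P) = −k₂/(k₂+k₁·C_M).
Integrating from C_{M0} to C_M: C_P = (0.122/2.12)·ln[(0.122+2.12·4.40)/(0.122+2.12·2.34)] = 0.05755·ln(9.450/5.075) = 0.03577 mol/L.
Then C_N = (C_{M0}−C_M) − C_P = 2.064 − 0.03577 = 2.028 mol/L.
S̃_{N/P} = C_N/C_P = 2.028/0.03577 = 56.7.

56.7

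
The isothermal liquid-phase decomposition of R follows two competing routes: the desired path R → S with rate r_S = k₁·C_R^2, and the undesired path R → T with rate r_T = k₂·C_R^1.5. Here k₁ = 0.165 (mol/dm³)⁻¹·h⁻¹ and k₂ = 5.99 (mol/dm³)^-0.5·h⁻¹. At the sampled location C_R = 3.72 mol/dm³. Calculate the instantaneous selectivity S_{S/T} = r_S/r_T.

S_{S/T} = r_S/r_T = (k₁·C_R^2)/(k₂·C_R^1.5) = (k₁/k₂)·C_R^0.5.
= (0.165×3.720^2) / (5.99×3.720^1.5) = 2.283/42.98 = 0.0531.
Since the desired path is higher order in R, keeping C_R high (PFR or concentrated feed) favours S.

0.0531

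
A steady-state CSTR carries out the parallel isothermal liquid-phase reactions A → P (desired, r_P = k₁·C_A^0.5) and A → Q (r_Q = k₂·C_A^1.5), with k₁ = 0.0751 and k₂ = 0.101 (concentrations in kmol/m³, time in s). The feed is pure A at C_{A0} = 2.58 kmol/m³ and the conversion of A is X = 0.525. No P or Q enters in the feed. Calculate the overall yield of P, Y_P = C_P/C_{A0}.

0.198

Exit C_A = C_{A0}(1−X) = 2.58×0.475 = 1.226 kmol/m³.
Rates in a CSTR are evaluated at the outlet concentration: r_P = 0.0751×1.226^0.5 = 0.08314, r_Q = 0.101×1.226^1.5 = 0.1370.
Fraction of consumed A going to P: r_P/(r_P+r_Q) = 0.3776.
C_P = 0.3776·C_{A0}·X = 0.3776×2.58×0.525 = 0.511 kmol/m³; Y_P = C_P/C_{A0} = 0.198.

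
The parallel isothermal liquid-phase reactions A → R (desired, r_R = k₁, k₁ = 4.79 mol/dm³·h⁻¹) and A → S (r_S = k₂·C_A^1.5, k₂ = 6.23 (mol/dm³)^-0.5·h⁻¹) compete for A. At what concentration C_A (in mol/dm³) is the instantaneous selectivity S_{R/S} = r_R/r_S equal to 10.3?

0.177 mol/dm³

S_{R/S} = (k₁/k₂)·C_A^-1.5 ⇒ C_A = (S·k₂/k₁)^(1/(-1.5)).
= (10.3×6.23/4.79)^(-0.6667) = (13.40)^(-0.6667) = 0.177 mol/dm³.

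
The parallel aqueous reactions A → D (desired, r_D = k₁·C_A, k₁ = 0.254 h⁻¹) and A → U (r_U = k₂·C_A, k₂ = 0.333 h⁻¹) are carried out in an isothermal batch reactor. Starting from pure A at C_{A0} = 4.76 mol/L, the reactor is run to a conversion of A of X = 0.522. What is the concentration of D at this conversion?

C_A = C_{A0}(1−X) = 2.275 mol/L.
Both paths are first order in A, so the instantaneous fraction to D is constant: dC_D/d(−C_A) = k₁/(k₁+k₂) = 0.4327.
C_D = 0.4327·(C_{A0}−C_A) = 0.4327×2.485 = 1.08 mol/L.

1.08 mol/L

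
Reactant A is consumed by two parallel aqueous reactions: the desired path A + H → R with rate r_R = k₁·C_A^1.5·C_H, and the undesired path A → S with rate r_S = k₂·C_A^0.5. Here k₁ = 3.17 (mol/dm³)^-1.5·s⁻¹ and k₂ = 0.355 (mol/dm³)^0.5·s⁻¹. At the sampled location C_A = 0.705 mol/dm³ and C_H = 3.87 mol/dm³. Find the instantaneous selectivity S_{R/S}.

24.4

S_{R/S} = r_R/r_S = (k₁·C_A^1.5·C_H)/(k₂·C_A^0.5) = (k₁/k₂)·C_A·C_H.
= (3.17×0.7050^1.5×3.870) / (0.355×0.7050^0.5) = 7.262/0.2981 = 24.4.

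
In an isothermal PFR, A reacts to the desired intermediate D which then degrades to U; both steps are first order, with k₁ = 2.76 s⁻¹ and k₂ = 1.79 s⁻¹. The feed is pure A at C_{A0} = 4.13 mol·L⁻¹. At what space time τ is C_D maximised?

0.446 s

Setting dC_D/dτ = 0 gives τ_opt = ln(k₂/k₁)/(k₂−k₁).
= ln(1.79/2.76)/(1.79−2.76) = ln(0.6486)/-0.9700 = -0.4330/-0.9700 = 0.446 s.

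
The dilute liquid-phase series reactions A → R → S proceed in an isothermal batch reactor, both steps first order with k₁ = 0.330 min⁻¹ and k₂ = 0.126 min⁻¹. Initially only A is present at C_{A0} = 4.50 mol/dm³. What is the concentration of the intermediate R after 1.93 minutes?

1.86 mol/dm³

For first-order series with pure A initially, C_R(t) = k₁C_{A0}/(k₂−k₁)·(e^(−k₁t) − e^(−k₂t)).
e^(−k₁t) = e^(−0.330×1.93) = e^(−0.6369) = 0.5289; e^(−k₂t) = e^(−0.2432) = 0.7841.
C_R = 0.330×4.50/(0.126−0.330) × (0.5289−0.7841) = (-7.279)×(-0.2552) = 1.858 mol/dm³.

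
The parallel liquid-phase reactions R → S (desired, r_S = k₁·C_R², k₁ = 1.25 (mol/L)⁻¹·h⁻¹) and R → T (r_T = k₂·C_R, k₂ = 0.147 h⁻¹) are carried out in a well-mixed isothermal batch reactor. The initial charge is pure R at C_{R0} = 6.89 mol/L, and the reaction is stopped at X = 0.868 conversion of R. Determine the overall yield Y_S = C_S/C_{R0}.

0.835

C_R = C_{R0}(1−X) = 0.9095 mol/L.
Along a PFR/batch, dC_T/dC_R = −r_T/(r_S+r_T) = −k₂/(k₂+k₁·C_R).
Integrating from C_{R0} to C_R: C_T = (0.147/1.25)·ln[(0.147+1.25·6.89)/(0.147+1.25·0.909)] = 0.1176·ln(8.759/1.284) = 0.2258 mol/L.
Then C_S = (C_{R0}−C_R) − C_T = 5.981 − 0.2258 = 5.755 mol/L.
Y_S = C_S/C_{R0} = 5.755/6.89 = 0.835.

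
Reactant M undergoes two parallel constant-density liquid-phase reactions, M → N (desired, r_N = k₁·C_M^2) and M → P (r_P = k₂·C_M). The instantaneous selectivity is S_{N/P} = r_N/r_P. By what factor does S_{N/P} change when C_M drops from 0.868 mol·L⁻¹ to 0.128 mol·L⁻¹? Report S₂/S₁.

0.147

S_{N/P} = (k₁/k₂)·C_M, so S₂/S₁ = (C_{M,2}/C_{M,1}).
= 0.128/0.868 = 0.147.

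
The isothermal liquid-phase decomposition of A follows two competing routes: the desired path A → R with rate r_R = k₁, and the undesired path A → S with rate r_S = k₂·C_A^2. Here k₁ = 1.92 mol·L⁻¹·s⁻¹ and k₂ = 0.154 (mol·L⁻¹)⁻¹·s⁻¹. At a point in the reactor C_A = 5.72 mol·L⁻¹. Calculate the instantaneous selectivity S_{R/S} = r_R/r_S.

S_{R/S} = r_R/r_S = (k₁)/(k₂·C_A^2) = (k₁/k₂)·C_A^-2.
= (1.92) / (0.154×5.720^2) = 1.920/5.039 = 0.381.
The undesired path is higher order in A, so low C_A (CSTR or dilute feed) favours R.

0.381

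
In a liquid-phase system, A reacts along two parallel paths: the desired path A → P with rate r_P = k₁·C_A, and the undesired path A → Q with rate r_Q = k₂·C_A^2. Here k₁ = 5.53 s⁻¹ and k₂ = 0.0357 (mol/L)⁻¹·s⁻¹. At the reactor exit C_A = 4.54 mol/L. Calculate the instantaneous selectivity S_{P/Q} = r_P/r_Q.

S_{P/Q} = r_P/r_Q = (k₁·C_A)/(k₂·C_A^2) = (k₁/k₂)·C_A⁻¹.
= (5.53×4.540) / (0.0357×4.540^2) = 25.11/0.7358 = 34.1.
The undesired path is higher order in A, so low C_A (CSTR or dilute feed) favours P.

34.1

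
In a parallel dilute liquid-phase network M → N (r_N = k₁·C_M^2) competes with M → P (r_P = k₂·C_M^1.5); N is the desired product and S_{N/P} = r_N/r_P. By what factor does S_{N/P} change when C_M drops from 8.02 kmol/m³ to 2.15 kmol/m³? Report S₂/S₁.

S_{N/P} = (k₁/k₂)·C_M^0.5, so S₂/S₁ = (C_{M,2}/C_{M,1})^0.5.
= (2.15/8.02)^0.5 = (0.2681)^0.5 = 0.518.

0.518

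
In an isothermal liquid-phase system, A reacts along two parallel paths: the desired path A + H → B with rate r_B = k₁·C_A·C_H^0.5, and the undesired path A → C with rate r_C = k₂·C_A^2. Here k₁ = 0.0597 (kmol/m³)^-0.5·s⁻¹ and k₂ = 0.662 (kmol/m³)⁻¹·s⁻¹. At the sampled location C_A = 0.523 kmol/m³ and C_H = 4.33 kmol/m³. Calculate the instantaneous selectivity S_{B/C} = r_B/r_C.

0.359

S_{B/C} = r_B/r_C = (k₁·C_A·C_H^0.5)/(k₂·C_A^2) = (k₁/k₂)·C_A⁻¹·C_H^0.5.
= (0.0597×0.5230×4.330^0.5) / (0.662×0.5230^2) = 0.06497/0.1811 = 0.359.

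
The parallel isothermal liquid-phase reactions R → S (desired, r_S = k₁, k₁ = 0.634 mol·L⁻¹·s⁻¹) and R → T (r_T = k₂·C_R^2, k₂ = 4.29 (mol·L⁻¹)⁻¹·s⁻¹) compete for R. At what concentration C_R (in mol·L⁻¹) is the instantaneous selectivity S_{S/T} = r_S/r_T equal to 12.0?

S_{S/T} = (k₁/k₂)·C_R^-2 ⇒ C_R = (S·k₂/k₁)^(-0.5).
= (12.0×4.29/0.634)^(-0.5) = (81.20)^(-0.5) = 0.111 mol·L⁻¹.

0.111 mol·L⁻¹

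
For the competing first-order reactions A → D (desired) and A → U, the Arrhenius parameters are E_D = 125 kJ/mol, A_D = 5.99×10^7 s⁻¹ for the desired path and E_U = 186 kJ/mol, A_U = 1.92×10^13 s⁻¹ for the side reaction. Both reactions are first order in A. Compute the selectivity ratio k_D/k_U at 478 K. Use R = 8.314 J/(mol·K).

k_D/k_U = (A_D/A_U)·exp[−(E_D−E_U)/(RT)] = (A_D/A_U)·exp[(E_U−E_D)/(RT)].
(E_U−E_D)/(RT) = (186−125)×10³/(8.314×478) = 61000/3974 = 15.35.
k_D/k_U = (5.99×10^7/1.92×10^13)·exp(15.35) = 3.120×10^-6 × 4.636×10^6 = 14.5.
Since E_D < E_U, lowering the temperature improves selectivity toward D.

14.5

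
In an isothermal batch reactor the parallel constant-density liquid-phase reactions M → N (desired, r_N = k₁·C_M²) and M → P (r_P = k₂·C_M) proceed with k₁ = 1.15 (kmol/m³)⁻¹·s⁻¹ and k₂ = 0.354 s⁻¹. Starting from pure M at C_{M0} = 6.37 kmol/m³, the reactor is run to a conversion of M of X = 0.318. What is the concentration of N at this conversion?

C_M = C_{M0}(1−X) = 4.344 kmol/m³.
Along a PFR/batch, dC_P/dC_M = −r_P/(r_N+r_P) = −k₂/(k₂+k₁·C_M).
Integrating from C_{M0} to C_M: C_P = (0.354/1.15)·ln[(0.354+1.15·6.37)/(0.354+1.15·4.34)] = 0.3078·ln(7.679/5.350) = 0.1113 kmol/m³.
Then C_N = (C_{M0}−C_M) − C_P = 2.026 − 0.1113 = 1.914 kmol/m³.

1.91 kmol/m³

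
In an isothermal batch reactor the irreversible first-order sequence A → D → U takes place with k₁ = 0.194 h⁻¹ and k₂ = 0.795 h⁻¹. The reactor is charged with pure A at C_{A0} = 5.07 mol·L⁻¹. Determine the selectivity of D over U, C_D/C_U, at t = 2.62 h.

Solving the coupled first-order balances gives C_D(t) = [k₁/(k₂−k₁)]·C_{A0}·(e^(−k₁t) − e^(−k₂t)).
e^(−k₁t) = e^(−0.194×2.62) = e^(−0.5083) = 0.6015; e^(−k₂t) = e^(−2.083) = 0.1246.
C_D = 0.194×5.07/(0.795−0.194) × (0.6015−0.1246) = 1.637×0.4770 = 0.7806 mol·L⁻¹.
C_A = C_{A0}e^(−k₁t) = 3.050 mol·L⁻¹, so C_U = C_{A0}−C_A−C_D = 1.240 mol·L⁻¹; C_D/C_U = 0.630.

0.630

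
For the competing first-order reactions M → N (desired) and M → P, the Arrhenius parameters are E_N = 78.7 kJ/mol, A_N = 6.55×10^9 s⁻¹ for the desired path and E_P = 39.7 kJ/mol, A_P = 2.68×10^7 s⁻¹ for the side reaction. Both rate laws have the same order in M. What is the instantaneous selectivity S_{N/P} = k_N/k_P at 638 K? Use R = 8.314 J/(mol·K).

Since both paths have the same order in M, the concentration cancels and S_{N/P} = k_N/k_P = (A_N/A_P)·exp[(E_P−E_N)/(RT)].
(E_P−E_N)/(RT) = (39.7−78.7)×10³/(8.314×638) = -39000/5304 = -7.352.
k_N/k_P = (6.55×10^9/2.68×10^7)·exp(-7.352) = 244.4 × 6.410×10^-4 = 0.157.
Since E_N > E_P, raising the temperature improves selectivity toward N.

0.157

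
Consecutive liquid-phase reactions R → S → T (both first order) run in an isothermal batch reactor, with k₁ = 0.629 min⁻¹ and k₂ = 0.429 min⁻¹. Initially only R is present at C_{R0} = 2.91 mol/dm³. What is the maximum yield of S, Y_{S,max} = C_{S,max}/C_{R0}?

0.440

Evaluating C_S at t_opt = ln(k₂/k₁)/(k₂−k₁) gives C_{S,max}/C_{R0} = (k₁/k₂)^[k₂/(k₂−k₁)].
= (0.629/0.429)^(0.429/(0.429−0.629)) = (1.466)^(-2.145) = 0.4401.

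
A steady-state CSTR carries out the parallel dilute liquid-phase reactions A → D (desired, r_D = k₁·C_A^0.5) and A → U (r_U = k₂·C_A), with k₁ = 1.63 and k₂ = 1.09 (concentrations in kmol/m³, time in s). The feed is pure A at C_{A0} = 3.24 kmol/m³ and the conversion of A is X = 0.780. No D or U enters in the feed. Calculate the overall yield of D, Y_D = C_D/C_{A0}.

0.499

Exit C_A = C_{A0}(1−X) = 3.24×0.220 = 0.7128 kmol/m³.
A CSTR operates uniformly at the exit composition, giving r_D = 1.376 and r_U = 0.7770 (each k·C_A^n at C_A = 0.7128).
Fraction of consumed A going to D: r_D/(r_D+r_U) = 0.6392.
C_D = 0.6392·C_{A0}·X = 0.6392×3.24×0.780 = 1.62 kmol/m³; Y_D = C_D/C_{A0} = 0.499.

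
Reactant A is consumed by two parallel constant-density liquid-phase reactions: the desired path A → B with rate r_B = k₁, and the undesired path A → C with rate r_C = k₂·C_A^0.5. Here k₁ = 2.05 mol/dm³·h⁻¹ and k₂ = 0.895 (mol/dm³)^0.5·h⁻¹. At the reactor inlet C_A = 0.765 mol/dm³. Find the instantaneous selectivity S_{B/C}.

2.62

S_{B/C} = r_B/r_C = (k₁)/(k₂·C_A^0.5) = (k₁/k₂)·C_A^-0.5.
= (2.05) / (0.895×0.7650^0.5) = 2.050/0.7828 = 2.62.
The undesired path is higher order in A, so low C_A (CSTR or dilute feed) favours B.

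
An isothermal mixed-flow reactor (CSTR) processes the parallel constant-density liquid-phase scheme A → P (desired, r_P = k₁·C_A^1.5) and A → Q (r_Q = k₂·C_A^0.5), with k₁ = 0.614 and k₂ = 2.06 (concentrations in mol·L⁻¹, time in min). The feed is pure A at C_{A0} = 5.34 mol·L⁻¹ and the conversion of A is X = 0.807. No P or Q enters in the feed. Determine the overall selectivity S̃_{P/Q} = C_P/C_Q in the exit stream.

Exit C_A = C_{A0}(1−X) = 5.34×0.193 = 1.031 mol·L⁻¹.
A CSTR operates uniformly at the exit composition, giving r_P = 0.6424 and r_Q = 2.091 (each k·C_A^n at C_A = 1.031).
Overall selectivity = C_P/C_Q = r_Pτ/(r_Qτ) = r_P/r_Q = 0.307.

0.307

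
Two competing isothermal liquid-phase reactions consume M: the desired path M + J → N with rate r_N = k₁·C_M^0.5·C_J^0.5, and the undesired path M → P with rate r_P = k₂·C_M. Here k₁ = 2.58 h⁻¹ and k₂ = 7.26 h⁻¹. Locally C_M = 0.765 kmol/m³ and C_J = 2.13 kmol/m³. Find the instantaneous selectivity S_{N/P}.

0.593

S_{N/P} = r_N/r_P = (k₁·C_M^0.5·C_J^0.5)/(k₂·C_M) = (k₁/k₂)·C_M^-0.5·C_J^0.5.
= (2.58×0.7650^0.5×2.130^0.5) / (7.26×0.7650) = 3.293/5.554 = 0.593.
The undesired path is higher order in M, so low C_M (CSTR or dilute feed) favours N.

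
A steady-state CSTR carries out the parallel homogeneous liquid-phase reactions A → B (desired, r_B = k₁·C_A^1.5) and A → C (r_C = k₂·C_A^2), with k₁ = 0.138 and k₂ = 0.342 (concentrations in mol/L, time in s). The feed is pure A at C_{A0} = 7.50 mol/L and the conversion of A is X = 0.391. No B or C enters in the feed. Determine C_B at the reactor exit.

Exit C_A = C_{A0}(1−X) = 7.50×0.609 = 4.567 mol/L.
Rates in a CSTR are evaluated at the outlet concentration: r_B = 0.138×4.567^1.5 = 1.347, r_C = 0.342×4.567^2 = 7.135.
Fraction of consumed A going to B: r_B/(r_B+r_C) = 0.1588.
C_B = 0.1588·C_{A0}·X = 0.1588×7.50×0.391 = 0.466 mol/L.

0.466 mol/L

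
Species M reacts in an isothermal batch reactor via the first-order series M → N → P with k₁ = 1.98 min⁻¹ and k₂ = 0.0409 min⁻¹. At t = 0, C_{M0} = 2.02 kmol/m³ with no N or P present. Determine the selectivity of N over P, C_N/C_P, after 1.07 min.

34.0

For first-order series with pure M initially, C_N(t) = k₁C_{M0}/(k₂−k₁)·(e^(−k₁t) − e^(−k₂t)).
e^(−k₁t) = e^(−1.98×1.07) = e^(−2.119) = 0.1202; e^(−k₂t) = e^(−0.04376) = 0.9572.
C_N = 1.98×2.02/(0.0409−1.98) × (0.1202−0.9572) = (-2.063)×(-0.8370) = 1.726 kmol/m³.
C_M = C_{M0}e^(−k₁t) = 0.2428 kmol/m³, so C_P = C_{M0}−C_M−C_N = 0.05083 kmol/m³; C_N/C_P = 34.0.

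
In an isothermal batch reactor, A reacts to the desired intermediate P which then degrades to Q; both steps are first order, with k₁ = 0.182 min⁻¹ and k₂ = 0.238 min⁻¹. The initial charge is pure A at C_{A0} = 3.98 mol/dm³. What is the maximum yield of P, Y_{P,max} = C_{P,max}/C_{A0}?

For a first-order series the maximum intermediate yield is C_{P,max}/C_{A0} = (k₁/k₂)^[k₂/(k₂−k₁)].
= (0.182/0.238)^(0.238/(0.238−0.182)) = (0.7647)^(4.250) = 0.3198.

0.320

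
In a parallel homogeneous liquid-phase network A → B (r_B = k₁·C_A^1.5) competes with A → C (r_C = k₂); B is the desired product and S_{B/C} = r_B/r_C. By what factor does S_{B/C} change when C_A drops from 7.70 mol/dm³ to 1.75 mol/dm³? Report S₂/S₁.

0.108

S_{B/C} = (k₁/k₂)·C_A^1.5, so S₂/S₁ = (C_{A,2}/C_{A,1})^1.5.
= (1.75/7.70)^1.5 = (0.2273)^1.5 = 0.108.
Selectivity toward B falls as C_A falls — high-concentration operation is favoured.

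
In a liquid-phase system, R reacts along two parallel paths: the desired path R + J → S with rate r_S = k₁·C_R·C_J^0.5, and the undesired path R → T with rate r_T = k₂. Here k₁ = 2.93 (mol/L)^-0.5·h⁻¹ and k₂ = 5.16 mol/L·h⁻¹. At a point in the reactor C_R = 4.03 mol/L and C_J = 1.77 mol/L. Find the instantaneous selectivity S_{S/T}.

3.04

S_{S/T} = r_S/r_T = (k₁·C_R·C_J^0.5)/(k₂) = (k₁/k₂)·C_R·C_J^0.5.
= (2.93×4.030×1.770^0.5) / (5.16) = 15.71/5.160 = 3.04.
Since the desired path is higher order in R, keeping C_R high (PFR or concentrated feed) favours S.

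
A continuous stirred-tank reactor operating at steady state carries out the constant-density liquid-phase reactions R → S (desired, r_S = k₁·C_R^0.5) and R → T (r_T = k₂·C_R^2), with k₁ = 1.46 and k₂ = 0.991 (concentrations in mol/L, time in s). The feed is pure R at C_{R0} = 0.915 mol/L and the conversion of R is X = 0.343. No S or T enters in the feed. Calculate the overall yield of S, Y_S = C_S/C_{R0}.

Exit C_R = C_{R0}(1−X) = 0.915×0.657 = 0.6012 mol/L.
Rates in a CSTR are evaluated at the outlet concentration: r_S = 1.46×0.6012^0.5 = 1.132, r_T = 0.991×0.6012^2 = 0.3581.
Fraction of consumed R going to S: r_S/(r_S+r_T) = 0.7597.
C_S = 0.7597·C_{R0}·X = 0.7597×0.915×0.343 = 0.238 mol/L; Y_S = C_S/C_{R0} = 0.261.

0.261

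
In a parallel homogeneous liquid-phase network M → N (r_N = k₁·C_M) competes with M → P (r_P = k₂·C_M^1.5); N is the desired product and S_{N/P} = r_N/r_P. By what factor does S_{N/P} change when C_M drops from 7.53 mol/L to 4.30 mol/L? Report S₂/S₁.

1.32

S_{N/P} = (k₁/k₂)·C_M^-0.5, so S₂/S₁ = (C_{M,2}/C_{M,1})^-0.5.
= (4.30/7.53)^(-0.5) = (0.5710)^(-0.5) = 1.32.
Selectivity toward N rises as C_M falls — low-concentration operation is favoured.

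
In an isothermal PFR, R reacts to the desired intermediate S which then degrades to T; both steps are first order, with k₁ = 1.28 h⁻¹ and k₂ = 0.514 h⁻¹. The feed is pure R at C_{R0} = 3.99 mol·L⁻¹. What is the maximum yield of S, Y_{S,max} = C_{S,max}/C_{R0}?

Evaluating C_S at τ_opt = ln(k₂/k₁)/(k₂−k₁) gives C_{S,max}/C_{R0} = (k₁/k₂)^[k₂/(k₂−k₁)].
= (1.28/0.514)^(0.514/(0.514−1.28)) = (2.490)^(-0.6710) = 0.5421.

0.542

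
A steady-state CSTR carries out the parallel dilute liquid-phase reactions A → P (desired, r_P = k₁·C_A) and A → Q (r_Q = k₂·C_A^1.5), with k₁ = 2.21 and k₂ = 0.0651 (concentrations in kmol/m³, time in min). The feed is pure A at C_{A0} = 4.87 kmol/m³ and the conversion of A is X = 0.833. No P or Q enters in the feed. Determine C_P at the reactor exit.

3.95 kmol/m³

Exit C_A = C_{A0}(1−X) = 4.87×0.167 = 0.8133 kmol/m³.
A CSTR operates uniformly at the exit composition, giving r_P = 1.797 and r_Q = 0.04775 (each k·C_A^n at C_A = 0.8133).
Fraction of consumed A going to P: r_P/(r_P+r_Q) = 0.9741.
C_P = 0.9741·C_{A0}·X = 0.9741×4.87×0.833 = 3.95 kmol/m³.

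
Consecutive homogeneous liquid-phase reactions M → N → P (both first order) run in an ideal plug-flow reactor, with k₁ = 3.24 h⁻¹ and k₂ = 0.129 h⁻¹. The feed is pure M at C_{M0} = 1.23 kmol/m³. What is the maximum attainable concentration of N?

Evaluating C_N at τ_opt = ln(k₂/k₁)/(k₂−k₁) gives C_{N,max}/C_{M0} = (k₁/k₂)^[k₂/(k₂−k₁)].
= (3.24/0.129)^(0.129/(0.129−3.24)) = (25.12)^(-0.04147) = 0.8749.
C_{N,max} = 0.8749×1.23 = 1.08 kmol/m³.

1.08 kmol/m³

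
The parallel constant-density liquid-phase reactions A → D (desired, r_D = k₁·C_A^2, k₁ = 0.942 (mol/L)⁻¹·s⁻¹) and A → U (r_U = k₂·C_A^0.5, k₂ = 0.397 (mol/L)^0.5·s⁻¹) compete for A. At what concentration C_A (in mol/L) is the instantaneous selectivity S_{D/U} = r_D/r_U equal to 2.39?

S_{D/U} = (k₁/k₂)·C_A^1.5 ⇒ C_A = (S·k₂/k₁)^(1/1.5).
= (2.39×0.397/0.942)^(0.6667) = (1.007)^(0.6667) = 1.00 mol/L.

1.00 mol/L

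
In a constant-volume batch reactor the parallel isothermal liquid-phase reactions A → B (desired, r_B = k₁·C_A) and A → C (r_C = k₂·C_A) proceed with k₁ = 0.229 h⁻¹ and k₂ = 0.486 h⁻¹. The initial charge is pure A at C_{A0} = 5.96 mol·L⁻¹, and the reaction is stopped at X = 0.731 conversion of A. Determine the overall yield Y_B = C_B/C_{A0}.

0.234

C_A = C_{A0}(1−X) = 1.603 mol·L⁻¹.
Both paths are first order in A, so the instantaneous fraction to B is constant: dC_B/d(−C_A) = k₁/(k₁+k₂) = 0.3203.
C_B = 0.3203·(C_{A0}−C_A) = 0.3203×4.357 = 1.40 mol·L⁻¹.
Y_B = C_B/C_{A0} = 1.395/5.96 = 0.234.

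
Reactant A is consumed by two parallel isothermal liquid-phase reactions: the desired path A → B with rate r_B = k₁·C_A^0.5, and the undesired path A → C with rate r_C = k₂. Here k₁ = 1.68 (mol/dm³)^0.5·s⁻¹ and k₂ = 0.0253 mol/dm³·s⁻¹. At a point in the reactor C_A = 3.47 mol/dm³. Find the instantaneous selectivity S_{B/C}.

S_{B/C} = r_B/r_C = (k₁·C_A^0.5)/(k₂) = (k₁/k₂)·C_A^0.5.
= (1.68×3.470^0.5) / (0.0253) = 3.129/0.02530 = 124.
Since the desired path is higher order in A, keeping C_A high (PFR or concentrated feed) favours B.

124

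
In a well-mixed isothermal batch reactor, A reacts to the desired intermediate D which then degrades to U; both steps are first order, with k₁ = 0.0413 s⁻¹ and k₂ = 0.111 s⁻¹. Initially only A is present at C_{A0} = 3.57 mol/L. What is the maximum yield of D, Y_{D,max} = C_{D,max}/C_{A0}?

0.207

For a first-order series the maximum intermediate yield is C_{D,max}/C_{A0} = (k₁/k₂)^[k₂/(k₂−k₁)].
= (0.0413/0.111)^(0.111/(0.111−0.0413)) = (0.3721)^(1.593) = 0.2071.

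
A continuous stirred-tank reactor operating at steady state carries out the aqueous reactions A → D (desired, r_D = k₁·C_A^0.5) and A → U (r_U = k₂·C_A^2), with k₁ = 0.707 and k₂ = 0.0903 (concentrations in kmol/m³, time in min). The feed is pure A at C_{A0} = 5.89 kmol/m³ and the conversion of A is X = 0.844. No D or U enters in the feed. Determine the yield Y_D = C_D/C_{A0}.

0.759

Exit C_A = C_{A0}(1−X) = 5.89×0.156 = 0.9188 kmol/m³.
Rates in a CSTR are evaluated at the outlet concentration: r_D = 0.707×0.9188^0.5 = 0.6777, r_U = 0.0903×0.9188^2 = 0.07624.
Fraction of consumed A going to D: r_D/(r_D+r_U) = 0.8989.
C_D = 0.8989·C_{A0}·X = 0.8989×5.89×0.844 = 4.47 kmol/m³; Y_D = C_D/C_{A0} = 0.759.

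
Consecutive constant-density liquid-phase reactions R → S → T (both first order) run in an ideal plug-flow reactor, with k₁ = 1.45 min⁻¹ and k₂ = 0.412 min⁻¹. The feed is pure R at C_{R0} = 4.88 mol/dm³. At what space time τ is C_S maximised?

1.21 min

The intermediate peaks when r₁ = r₂, i.e. k₁e^(−k₁τ) = k₂e^(−k₂τ), giving τ_opt = ln(k₂/k₁)/(k₂−k₁).
= ln(0.412/1.45)/(0.412−1.45) = ln(0.2841)/-1.038 = -1.258/-1.038 = 1.21 min.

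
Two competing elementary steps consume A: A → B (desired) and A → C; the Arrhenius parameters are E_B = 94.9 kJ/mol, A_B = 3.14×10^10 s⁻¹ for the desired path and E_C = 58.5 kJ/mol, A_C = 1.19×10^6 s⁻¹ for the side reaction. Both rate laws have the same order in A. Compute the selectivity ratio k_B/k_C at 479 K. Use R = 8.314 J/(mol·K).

2.83

With equal orders, S_{B/C} = k_B/k_C = (A_B/A_C)·exp[(E_C−E_B)/(RT)].
(E_C−E_B)/(RT) = (58.5−94.9)×10³/(8.314×479) = -36400/3982 = -9.140.
k_B/k_C = (3.14×10^10/1.19×10^6)·exp(-9.140) = 26387 × 1.073×10^-4 = 2.83.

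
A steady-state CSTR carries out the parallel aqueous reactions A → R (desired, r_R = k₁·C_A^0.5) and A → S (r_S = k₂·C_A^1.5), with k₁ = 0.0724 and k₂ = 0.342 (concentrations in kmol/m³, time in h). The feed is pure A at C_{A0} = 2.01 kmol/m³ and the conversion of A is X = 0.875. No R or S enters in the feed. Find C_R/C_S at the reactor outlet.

Exit C_A = C_{A0}(1−X) = 2.01×0.125 = 0.2512 kmol/m³.
A CSTR operates uniformly at the exit composition, giving r_R = 0.03629 and r_S = 0.04307 (each k·C_A^n at C_A = 0.2512).
Overall selectivity = C_R/C_S = r_Rτ/(r_Sτ) = r_R/r_S = 0.843.

0.843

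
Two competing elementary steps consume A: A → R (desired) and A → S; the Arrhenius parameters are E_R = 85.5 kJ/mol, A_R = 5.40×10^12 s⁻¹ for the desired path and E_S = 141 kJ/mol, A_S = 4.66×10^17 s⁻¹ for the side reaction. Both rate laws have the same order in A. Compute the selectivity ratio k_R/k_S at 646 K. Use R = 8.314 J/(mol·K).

Since both paths have the same order in A, the concentration cancels and S_{R/S} = k_R/k_S = (A_R/A_S)·exp[(E_S−E_R)/(RT)].
(E_S−E_R)/(RT) = (141−85.5)×10³/(8.314×646) = 55500/5371 = 10.33.
k_R/k_S = (5.40×10^12/4.66×10^17)·exp(10.33) = 1.159×10^-5 × 30748 = 0.356.

0.356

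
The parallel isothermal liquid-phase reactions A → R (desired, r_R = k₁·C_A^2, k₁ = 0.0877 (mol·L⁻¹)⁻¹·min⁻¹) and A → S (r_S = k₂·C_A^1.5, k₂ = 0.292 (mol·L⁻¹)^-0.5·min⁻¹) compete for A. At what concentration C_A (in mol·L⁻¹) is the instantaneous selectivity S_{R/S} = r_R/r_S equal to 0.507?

S_{R/S} = (k₁/k₂)·C_A^0.5 ⇒ C_A = (S·k₂/k₁)^(2).
= (0.507×0.292/0.0877)^(2) = (1.688)^(2) = 2.85 mol·L⁻¹.

2.85 mol·L⁻¹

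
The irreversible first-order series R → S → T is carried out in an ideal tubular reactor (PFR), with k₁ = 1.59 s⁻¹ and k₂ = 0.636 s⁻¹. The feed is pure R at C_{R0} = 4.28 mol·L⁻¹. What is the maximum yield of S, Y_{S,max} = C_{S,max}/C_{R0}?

0.543

Evaluating C_S at τ_opt = ln(k₂/k₁)/(k₂−k₁) gives C_{S,max}/C_{R0} = (k₁/k₂)^[k₂/(k₂−k₁)].
= (1.59/0.636)^(0.636/(0.636−1.59)) = (2.500)^(-0.6667) = 0.5429.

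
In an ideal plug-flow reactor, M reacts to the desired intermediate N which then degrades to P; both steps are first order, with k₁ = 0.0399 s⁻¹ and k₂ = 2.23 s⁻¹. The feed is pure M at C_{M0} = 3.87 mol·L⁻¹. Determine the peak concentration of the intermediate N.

0.0643 mol·L⁻¹

Evaluating C_N at τ_opt = ln(k₂/k₁)/(k₂−k₁) gives C_{N,max}/C_{M0} = (k₁/k₂)^[k₂/(k₂−k₁)].
= (0.0399/2.23)^(2.23/(2.23−0.0399)) = (0.01789)^(1.018) = 0.01663.
C_{N,max} = 0.01663×3.87 = 0.0643 mol·L⁻¹.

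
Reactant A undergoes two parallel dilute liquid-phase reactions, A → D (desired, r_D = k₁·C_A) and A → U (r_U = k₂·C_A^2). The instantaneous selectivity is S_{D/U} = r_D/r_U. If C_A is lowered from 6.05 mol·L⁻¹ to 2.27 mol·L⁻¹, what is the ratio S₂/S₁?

2.67

S_{D/U} = (k₁/k₂)·C_A⁻¹, so S₂/S₁ = (C_{A,2}/C_{A,1})⁻¹.
= 6.05/2.27 = 2.67.
Selectivity toward D rises as C_A falls — low-concentration operation is favoured.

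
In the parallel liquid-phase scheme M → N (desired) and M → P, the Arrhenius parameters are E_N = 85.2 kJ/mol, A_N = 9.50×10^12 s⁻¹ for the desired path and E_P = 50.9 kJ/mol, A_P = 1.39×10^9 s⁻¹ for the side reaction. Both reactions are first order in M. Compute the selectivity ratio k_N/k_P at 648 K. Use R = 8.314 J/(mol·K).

With equal orders, S_{N/P} = k_N/k_P = (A_N/A_P)·exp[(E_P−E_N)/(RT)].
(E_P−E_N)/(RT) = (50.9−85.2)×10³/(8.314×648) = -34300/5387 = -6.367.
k_N/k_P = (9.50×10^12/1.39×10^9)·exp(-6.367) = 6835 × 0.001718 = 11.7.
Since E_N > E_P, raising the temperature improves selectivity toward N.

11.7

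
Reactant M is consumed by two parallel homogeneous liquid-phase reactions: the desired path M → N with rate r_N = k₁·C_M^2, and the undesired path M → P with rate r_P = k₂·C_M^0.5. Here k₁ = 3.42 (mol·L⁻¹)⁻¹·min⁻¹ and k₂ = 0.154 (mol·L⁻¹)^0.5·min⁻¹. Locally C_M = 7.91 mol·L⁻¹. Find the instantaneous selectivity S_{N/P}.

494

S_{N/P} = r_N/r_P = (k₁·C_M^2)/(k₂·C_M^0.5) = (k₁/k₂)·C_M^1.5.
= (3.42×7.910^2) / (0.154×7.910^0.5) = 214.0/0.4331 = 494.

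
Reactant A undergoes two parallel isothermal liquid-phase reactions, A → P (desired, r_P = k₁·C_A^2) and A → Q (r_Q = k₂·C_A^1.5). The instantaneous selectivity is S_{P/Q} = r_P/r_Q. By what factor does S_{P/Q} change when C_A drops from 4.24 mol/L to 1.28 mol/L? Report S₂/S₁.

0.549

S_{P/Q} = (k₁/k₂)·C_A^0.5, so S₂/S₁ = (C_{A,2}/C_{A,1})^0.5.
= (1.28/4.24)^0.5 = (0.3019)^0.5 = 0.549.
Selectivity toward P falls as C_A falls — high-concentration operation is favoured.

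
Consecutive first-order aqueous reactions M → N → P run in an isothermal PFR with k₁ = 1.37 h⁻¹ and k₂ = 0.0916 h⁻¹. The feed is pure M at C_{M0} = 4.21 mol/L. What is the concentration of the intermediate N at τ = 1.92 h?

For first-order series with pure M initially, C_N(τ) = k₁C_{M0}/(k₂−k₁)·(e^(−k₁τ) − e^(−k₂τ)).
e^(−k₁τ) = e^(−1.37×1.92) = e^(−2.630) = 0.07205; e^(−k₂τ) = e^(−0.1759) = 0.8387.
C_N = 1.37×4.21/(0.0916−1.37) × (0.07205−0.8387) = (-4.512)×(-0.7667) = 3.459 mol/L.

3.46 mol/L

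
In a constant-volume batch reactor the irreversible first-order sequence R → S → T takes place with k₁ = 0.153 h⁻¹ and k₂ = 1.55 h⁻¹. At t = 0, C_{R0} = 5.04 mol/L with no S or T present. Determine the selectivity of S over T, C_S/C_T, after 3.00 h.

The intermediate concentration in a first-order A→B→C sequence is C_S = k₁C_{R0}(e^(−k₁t) − e^(−k₂t))/(k₂−k₁).
e^(−k₁t) = e^(−0.153×3.00) = e^(−0.4590) = 0.6319; e^(−k₂t) = e^(−4.650) = 0.009562.
C_S = 0.153×5.04/(1.55−0.153) × (0.6319−0.009562) = 0.5520×0.6224 = 0.3435 mol/L.
C_R = C_{R0}e^(−k₁t) = 3.185 mol/L, so C_T = C_{R0}−C_R−C_S = 1.512 mol/L; C_S/C_T = 0.227.

0.227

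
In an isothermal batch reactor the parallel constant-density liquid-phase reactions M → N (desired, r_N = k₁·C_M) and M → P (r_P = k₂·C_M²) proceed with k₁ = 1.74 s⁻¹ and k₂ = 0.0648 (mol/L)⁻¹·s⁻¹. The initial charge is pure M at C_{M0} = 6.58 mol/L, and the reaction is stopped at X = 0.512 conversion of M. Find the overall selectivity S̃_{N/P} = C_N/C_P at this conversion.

C_M = C_{M0}(1−X) = 3.211 mol/L.
Along a PFR/batch, dC_N/dC_M = −r_N/(r_N+r_P) = −k₁/(k₁+k₂·C_M).
Integrating from C_{M0} to C_M: C_N = (1.74/0.0648)·ln[(1.74+0.0648·6.58)/(1.74+0.0648·3.21)] = 26.85·ln(2.166/1.948) = 2.852 mol/L.
C_P = (C_{M0}−C_M)−C_N = 0.5168 mol/L; S̃_{N/P} = 2.852/0.5168 = 5.52.

5.52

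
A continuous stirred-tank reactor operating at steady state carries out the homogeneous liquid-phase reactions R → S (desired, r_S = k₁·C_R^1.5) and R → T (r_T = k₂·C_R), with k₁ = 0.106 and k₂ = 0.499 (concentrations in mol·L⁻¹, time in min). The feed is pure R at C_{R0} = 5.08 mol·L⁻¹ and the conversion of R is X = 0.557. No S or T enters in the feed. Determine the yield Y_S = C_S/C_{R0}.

Exit C_R = C_{R0}(1−X) = 5.08×0.443 = 2.250 mol·L⁻¹.
A CSTR operates uniformly at the exit composition, giving r_S = 0.3579 and r_T = 1.123 (each k·C_R^n at C_R = 2.250).
Fraction of consumed R going to S: r_S/(r_S+r_T) = 0.2417.
C_S = 0.2417·C_{R0}·X = 0.2417×5.08×0.557 = 0.684 mol·L⁻¹; Y_S = C_S/C_{R0} = 0.135.

0.135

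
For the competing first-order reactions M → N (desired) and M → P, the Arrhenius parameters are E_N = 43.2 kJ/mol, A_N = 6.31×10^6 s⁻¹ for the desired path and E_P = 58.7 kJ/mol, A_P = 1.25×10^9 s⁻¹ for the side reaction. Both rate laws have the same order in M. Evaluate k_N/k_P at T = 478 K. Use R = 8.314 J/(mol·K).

Since both paths have the same order in M, the concentration cancels and S_{N/P} = k_N/k_P = (A_N/A_P)·exp[(E_P−E_N)/(RT)].
(E_P−E_N)/(RT) = (58.7−43.2)×10³/(8.314×478) = 15500/3974 = 3.900.
k_N/k_P = (6.31×10^6/1.25×10^9)·exp(3.900) = 0.005048 × 49.42 = 0.249.
Since E_N < E_P, lowering the temperature improves selectivity toward N.

0.249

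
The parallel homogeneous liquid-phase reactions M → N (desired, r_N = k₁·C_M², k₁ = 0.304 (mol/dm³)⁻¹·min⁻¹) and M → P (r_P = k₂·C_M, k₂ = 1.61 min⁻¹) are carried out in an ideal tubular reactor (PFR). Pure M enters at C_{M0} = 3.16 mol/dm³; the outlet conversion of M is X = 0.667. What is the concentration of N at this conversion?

0.589 mol/dm³

C_M = C_{M0}(1−X) = 1.052 mol/dm³.
Along a PFR/batch, dC_P/dC_M = −r_P/(r_N+r_P) = −k₂/(k₂+k₁·C_M).
Integrating from C_{M0} to C_M: C_P = (1.61/0.304)·ln[(1.61+0.304·3.16)/(1.61+0.304·1.05)] = 5.296·ln(2.571/1.930) = 1.518 mol/dm³.
Then C_N = (C_{M0}−C_M) − C_P = 2.108 − 1.518 = 0.5894 mol/dm³.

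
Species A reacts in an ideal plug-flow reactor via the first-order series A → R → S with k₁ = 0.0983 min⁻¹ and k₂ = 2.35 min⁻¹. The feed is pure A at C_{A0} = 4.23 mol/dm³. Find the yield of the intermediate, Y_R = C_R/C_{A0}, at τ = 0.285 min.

0.0201

For first-order series with pure A initially, C_R(τ) = k₁C_{A0}/(k₂−k₁)·(e^(−k₁τ) − e^(−k₂τ)).
e^(−k₁τ) = e^(−0.0983×0.285) = e^(−0.02802) = 0.9724; e^(−k₂τ) = e^(−0.6697) = 0.5118.
C_R = 0.0983×4.23/(2.35−0.0983) × (0.9724−0.5118) = 0.1847×0.4605 = 0.08504 mol/dm³.
Y_R = C_R/C_{A0} = 0.08504/4.23 = 0.0201.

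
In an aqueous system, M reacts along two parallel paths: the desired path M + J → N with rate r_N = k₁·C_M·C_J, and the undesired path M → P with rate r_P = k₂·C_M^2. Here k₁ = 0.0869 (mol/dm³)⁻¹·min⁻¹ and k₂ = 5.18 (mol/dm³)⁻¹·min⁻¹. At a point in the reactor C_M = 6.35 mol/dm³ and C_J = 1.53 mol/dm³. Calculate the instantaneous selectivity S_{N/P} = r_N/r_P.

S_{N/P} = r_N/r_P = (k₁·C_M·C_J)/(k₂·C_M^2) = (k₁/k₂)·C_M⁻¹·C_J.
= (0.0869×6.350×1.530) / (5.18×6.350^2) = 0.8443/208.9 = 0.00404.
The undesired path is higher order in M, so low C_M (CSTR or dilute feed) favours N.

0.00404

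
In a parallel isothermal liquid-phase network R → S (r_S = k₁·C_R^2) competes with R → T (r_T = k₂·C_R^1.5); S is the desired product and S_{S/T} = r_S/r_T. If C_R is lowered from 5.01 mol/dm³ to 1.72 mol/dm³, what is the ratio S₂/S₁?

S_{S/T} = (k₁/k₂)·C_R^0.5, so S₂/S₁ = (C_{R,2}/C_{R,1})^0.5.
= (1.72/5.01)^0.5 = (0.3433)^0.5 = 0.586.
Selectivity toward S falls as C_R falls — high-concentration operation is favoured.

0.586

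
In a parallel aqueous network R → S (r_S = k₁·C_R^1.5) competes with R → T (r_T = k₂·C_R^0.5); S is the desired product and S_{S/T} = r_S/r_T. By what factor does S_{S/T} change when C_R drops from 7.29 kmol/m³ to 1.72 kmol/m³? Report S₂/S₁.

S_{S/T} = (k₁/k₂)·C_R, so S₂/S₁ = (C_{R,2}/C_{R,1}).
= 1.72/7.29 = 0.236.

0.236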